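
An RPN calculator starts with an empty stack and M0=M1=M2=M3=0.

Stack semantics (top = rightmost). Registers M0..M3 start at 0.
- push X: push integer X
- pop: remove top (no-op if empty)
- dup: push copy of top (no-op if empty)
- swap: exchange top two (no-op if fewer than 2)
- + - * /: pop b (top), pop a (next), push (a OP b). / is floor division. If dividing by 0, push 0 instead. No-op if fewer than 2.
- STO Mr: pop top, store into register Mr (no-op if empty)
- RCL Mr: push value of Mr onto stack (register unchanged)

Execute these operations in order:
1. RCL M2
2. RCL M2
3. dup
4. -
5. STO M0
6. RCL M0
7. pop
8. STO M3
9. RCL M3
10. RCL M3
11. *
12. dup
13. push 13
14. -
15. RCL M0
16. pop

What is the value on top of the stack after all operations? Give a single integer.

Answer: -13

Derivation:
After op 1 (RCL M2): stack=[0] mem=[0,0,0,0]
After op 2 (RCL M2): stack=[0,0] mem=[0,0,0,0]
After op 3 (dup): stack=[0,0,0] mem=[0,0,0,0]
After op 4 (-): stack=[0,0] mem=[0,0,0,0]
After op 5 (STO M0): stack=[0] mem=[0,0,0,0]
After op 6 (RCL M0): stack=[0,0] mem=[0,0,0,0]
After op 7 (pop): stack=[0] mem=[0,0,0,0]
After op 8 (STO M3): stack=[empty] mem=[0,0,0,0]
After op 9 (RCL M3): stack=[0] mem=[0,0,0,0]
After op 10 (RCL M3): stack=[0,0] mem=[0,0,0,0]
After op 11 (*): stack=[0] mem=[0,0,0,0]
After op 12 (dup): stack=[0,0] mem=[0,0,0,0]
After op 13 (push 13): stack=[0,0,13] mem=[0,0,0,0]
After op 14 (-): stack=[0,-13] mem=[0,0,0,0]
After op 15 (RCL M0): stack=[0,-13,0] mem=[0,0,0,0]
After op 16 (pop): stack=[0,-13] mem=[0,0,0,0]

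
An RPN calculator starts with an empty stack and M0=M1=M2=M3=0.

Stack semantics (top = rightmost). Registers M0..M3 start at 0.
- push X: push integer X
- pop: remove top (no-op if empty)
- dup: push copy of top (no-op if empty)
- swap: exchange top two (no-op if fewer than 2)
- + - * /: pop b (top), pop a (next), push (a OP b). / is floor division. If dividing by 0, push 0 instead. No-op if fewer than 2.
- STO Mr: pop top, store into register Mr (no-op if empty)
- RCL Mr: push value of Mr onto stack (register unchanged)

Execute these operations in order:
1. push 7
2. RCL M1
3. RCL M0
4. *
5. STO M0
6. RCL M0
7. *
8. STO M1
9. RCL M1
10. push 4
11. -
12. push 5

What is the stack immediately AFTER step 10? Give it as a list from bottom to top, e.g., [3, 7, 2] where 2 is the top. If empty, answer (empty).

After op 1 (push 7): stack=[7] mem=[0,0,0,0]
After op 2 (RCL M1): stack=[7,0] mem=[0,0,0,0]
After op 3 (RCL M0): stack=[7,0,0] mem=[0,0,0,0]
After op 4 (*): stack=[7,0] mem=[0,0,0,0]
After op 5 (STO M0): stack=[7] mem=[0,0,0,0]
After op 6 (RCL M0): stack=[7,0] mem=[0,0,0,0]
After op 7 (*): stack=[0] mem=[0,0,0,0]
After op 8 (STO M1): stack=[empty] mem=[0,0,0,0]
After op 9 (RCL M1): stack=[0] mem=[0,0,0,0]
After op 10 (push 4): stack=[0,4] mem=[0,0,0,0]

[0, 4]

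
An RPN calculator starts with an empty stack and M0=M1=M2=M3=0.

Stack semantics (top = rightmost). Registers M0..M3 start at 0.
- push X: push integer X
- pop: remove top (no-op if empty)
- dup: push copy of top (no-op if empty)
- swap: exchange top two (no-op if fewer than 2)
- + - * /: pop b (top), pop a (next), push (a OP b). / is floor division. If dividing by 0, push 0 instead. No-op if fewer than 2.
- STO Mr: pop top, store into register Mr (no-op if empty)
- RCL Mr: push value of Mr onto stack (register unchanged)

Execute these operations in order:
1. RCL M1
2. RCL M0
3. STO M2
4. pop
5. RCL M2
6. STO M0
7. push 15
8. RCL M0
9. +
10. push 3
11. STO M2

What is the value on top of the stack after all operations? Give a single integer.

Answer: 15

Derivation:
After op 1 (RCL M1): stack=[0] mem=[0,0,0,0]
After op 2 (RCL M0): stack=[0,0] mem=[0,0,0,0]
After op 3 (STO M2): stack=[0] mem=[0,0,0,0]
After op 4 (pop): stack=[empty] mem=[0,0,0,0]
After op 5 (RCL M2): stack=[0] mem=[0,0,0,0]
After op 6 (STO M0): stack=[empty] mem=[0,0,0,0]
After op 7 (push 15): stack=[15] mem=[0,0,0,0]
After op 8 (RCL M0): stack=[15,0] mem=[0,0,0,0]
After op 9 (+): stack=[15] mem=[0,0,0,0]
After op 10 (push 3): stack=[15,3] mem=[0,0,0,0]
After op 11 (STO M2): stack=[15] mem=[0,0,3,0]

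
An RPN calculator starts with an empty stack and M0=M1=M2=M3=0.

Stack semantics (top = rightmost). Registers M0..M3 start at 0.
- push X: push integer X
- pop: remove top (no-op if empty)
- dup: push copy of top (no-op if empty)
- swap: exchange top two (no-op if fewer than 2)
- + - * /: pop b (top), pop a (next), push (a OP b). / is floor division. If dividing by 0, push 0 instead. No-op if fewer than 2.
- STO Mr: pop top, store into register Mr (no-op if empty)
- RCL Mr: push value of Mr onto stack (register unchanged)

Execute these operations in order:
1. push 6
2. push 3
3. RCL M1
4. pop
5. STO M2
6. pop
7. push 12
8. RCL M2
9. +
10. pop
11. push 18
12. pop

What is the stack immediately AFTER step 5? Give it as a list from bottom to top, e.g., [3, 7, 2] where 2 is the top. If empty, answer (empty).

After op 1 (push 6): stack=[6] mem=[0,0,0,0]
After op 2 (push 3): stack=[6,3] mem=[0,0,0,0]
After op 3 (RCL M1): stack=[6,3,0] mem=[0,0,0,0]
After op 4 (pop): stack=[6,3] mem=[0,0,0,0]
After op 5 (STO M2): stack=[6] mem=[0,0,3,0]

[6]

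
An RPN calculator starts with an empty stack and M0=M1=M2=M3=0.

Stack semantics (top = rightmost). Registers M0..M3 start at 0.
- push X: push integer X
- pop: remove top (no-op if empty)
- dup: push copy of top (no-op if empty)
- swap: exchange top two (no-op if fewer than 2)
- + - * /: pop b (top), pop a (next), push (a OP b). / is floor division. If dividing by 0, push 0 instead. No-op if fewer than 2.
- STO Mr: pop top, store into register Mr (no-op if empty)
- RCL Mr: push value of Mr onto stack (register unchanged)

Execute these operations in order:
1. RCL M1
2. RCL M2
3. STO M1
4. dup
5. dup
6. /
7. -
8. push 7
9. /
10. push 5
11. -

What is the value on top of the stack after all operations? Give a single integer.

After op 1 (RCL M1): stack=[0] mem=[0,0,0,0]
After op 2 (RCL M2): stack=[0,0] mem=[0,0,0,0]
After op 3 (STO M1): stack=[0] mem=[0,0,0,0]
After op 4 (dup): stack=[0,0] mem=[0,0,0,0]
After op 5 (dup): stack=[0,0,0] mem=[0,0,0,0]
After op 6 (/): stack=[0,0] mem=[0,0,0,0]
After op 7 (-): stack=[0] mem=[0,0,0,0]
After op 8 (push 7): stack=[0,7] mem=[0,0,0,0]
After op 9 (/): stack=[0] mem=[0,0,0,0]
After op 10 (push 5): stack=[0,5] mem=[0,0,0,0]
After op 11 (-): stack=[-5] mem=[0,0,0,0]

Answer: -5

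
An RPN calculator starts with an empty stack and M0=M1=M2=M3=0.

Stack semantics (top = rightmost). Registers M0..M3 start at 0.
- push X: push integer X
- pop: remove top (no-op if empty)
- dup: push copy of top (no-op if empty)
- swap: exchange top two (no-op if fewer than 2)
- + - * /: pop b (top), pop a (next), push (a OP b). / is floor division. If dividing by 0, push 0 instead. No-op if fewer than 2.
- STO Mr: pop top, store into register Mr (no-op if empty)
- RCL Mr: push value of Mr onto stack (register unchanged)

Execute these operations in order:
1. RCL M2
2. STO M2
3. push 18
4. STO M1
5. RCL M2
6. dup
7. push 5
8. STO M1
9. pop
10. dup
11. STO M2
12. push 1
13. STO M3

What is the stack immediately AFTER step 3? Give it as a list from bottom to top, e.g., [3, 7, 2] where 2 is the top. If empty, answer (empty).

After op 1 (RCL M2): stack=[0] mem=[0,0,0,0]
After op 2 (STO M2): stack=[empty] mem=[0,0,0,0]
After op 3 (push 18): stack=[18] mem=[0,0,0,0]

[18]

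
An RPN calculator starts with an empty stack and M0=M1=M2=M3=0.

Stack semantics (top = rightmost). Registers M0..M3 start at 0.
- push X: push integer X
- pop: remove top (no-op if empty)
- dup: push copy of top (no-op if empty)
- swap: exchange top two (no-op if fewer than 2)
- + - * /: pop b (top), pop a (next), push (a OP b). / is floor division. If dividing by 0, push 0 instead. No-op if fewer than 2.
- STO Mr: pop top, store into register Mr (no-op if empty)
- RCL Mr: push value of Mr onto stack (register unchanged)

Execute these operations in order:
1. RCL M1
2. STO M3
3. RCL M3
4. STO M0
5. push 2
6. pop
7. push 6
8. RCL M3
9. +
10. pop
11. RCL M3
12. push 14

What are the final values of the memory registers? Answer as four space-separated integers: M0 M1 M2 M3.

Answer: 0 0 0 0

Derivation:
After op 1 (RCL M1): stack=[0] mem=[0,0,0,0]
After op 2 (STO M3): stack=[empty] mem=[0,0,0,0]
After op 3 (RCL M3): stack=[0] mem=[0,0,0,0]
After op 4 (STO M0): stack=[empty] mem=[0,0,0,0]
After op 5 (push 2): stack=[2] mem=[0,0,0,0]
After op 6 (pop): stack=[empty] mem=[0,0,0,0]
After op 7 (push 6): stack=[6] mem=[0,0,0,0]
After op 8 (RCL M3): stack=[6,0] mem=[0,0,0,0]
After op 9 (+): stack=[6] mem=[0,0,0,0]
After op 10 (pop): stack=[empty] mem=[0,0,0,0]
After op 11 (RCL M3): stack=[0] mem=[0,0,0,0]
After op 12 (push 14): stack=[0,14] mem=[0,0,0,0]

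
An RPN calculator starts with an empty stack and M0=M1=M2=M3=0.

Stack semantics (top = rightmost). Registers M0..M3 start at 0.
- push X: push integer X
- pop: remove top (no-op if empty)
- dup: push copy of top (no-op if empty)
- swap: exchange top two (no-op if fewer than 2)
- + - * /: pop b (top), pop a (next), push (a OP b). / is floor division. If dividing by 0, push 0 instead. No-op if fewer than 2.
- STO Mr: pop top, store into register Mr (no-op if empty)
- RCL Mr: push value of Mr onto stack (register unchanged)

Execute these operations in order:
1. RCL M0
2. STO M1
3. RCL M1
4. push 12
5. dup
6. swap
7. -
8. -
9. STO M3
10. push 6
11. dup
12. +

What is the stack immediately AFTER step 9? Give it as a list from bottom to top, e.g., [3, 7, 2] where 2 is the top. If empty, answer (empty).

After op 1 (RCL M0): stack=[0] mem=[0,0,0,0]
After op 2 (STO M1): stack=[empty] mem=[0,0,0,0]
After op 3 (RCL M1): stack=[0] mem=[0,0,0,0]
After op 4 (push 12): stack=[0,12] mem=[0,0,0,0]
After op 5 (dup): stack=[0,12,12] mem=[0,0,0,0]
After op 6 (swap): stack=[0,12,12] mem=[0,0,0,0]
After op 7 (-): stack=[0,0] mem=[0,0,0,0]
After op 8 (-): stack=[0] mem=[0,0,0,0]
After op 9 (STO M3): stack=[empty] mem=[0,0,0,0]

(empty)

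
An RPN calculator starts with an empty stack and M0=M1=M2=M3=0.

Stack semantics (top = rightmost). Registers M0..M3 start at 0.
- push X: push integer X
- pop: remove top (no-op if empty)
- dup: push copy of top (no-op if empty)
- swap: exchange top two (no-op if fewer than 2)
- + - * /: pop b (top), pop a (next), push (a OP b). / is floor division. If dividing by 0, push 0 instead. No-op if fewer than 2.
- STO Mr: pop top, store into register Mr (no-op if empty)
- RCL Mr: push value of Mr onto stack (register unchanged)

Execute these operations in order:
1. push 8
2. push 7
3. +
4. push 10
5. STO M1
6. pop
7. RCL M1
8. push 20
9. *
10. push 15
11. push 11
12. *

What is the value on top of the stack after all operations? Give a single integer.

Answer: 165

Derivation:
After op 1 (push 8): stack=[8] mem=[0,0,0,0]
After op 2 (push 7): stack=[8,7] mem=[0,0,0,0]
After op 3 (+): stack=[15] mem=[0,0,0,0]
After op 4 (push 10): stack=[15,10] mem=[0,0,0,0]
After op 5 (STO M1): stack=[15] mem=[0,10,0,0]
After op 6 (pop): stack=[empty] mem=[0,10,0,0]
After op 7 (RCL M1): stack=[10] mem=[0,10,0,0]
After op 8 (push 20): stack=[10,20] mem=[0,10,0,0]
After op 9 (*): stack=[200] mem=[0,10,0,0]
After op 10 (push 15): stack=[200,15] mem=[0,10,0,0]
After op 11 (push 11): stack=[200,15,11] mem=[0,10,0,0]
After op 12 (*): stack=[200,165] mem=[0,10,0,0]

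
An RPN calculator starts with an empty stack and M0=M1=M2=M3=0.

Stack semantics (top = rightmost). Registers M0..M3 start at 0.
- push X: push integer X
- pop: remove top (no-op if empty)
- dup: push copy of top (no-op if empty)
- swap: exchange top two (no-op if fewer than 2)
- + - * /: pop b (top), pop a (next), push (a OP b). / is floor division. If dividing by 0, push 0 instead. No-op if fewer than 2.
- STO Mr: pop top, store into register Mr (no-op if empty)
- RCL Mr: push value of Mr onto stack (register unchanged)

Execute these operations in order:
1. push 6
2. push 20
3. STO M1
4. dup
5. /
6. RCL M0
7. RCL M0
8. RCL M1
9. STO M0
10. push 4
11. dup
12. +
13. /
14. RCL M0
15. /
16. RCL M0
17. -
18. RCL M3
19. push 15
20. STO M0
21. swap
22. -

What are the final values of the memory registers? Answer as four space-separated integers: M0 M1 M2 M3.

After op 1 (push 6): stack=[6] mem=[0,0,0,0]
After op 2 (push 20): stack=[6,20] mem=[0,0,0,0]
After op 3 (STO M1): stack=[6] mem=[0,20,0,0]
After op 4 (dup): stack=[6,6] mem=[0,20,0,0]
After op 5 (/): stack=[1] mem=[0,20,0,0]
After op 6 (RCL M0): stack=[1,0] mem=[0,20,0,0]
After op 7 (RCL M0): stack=[1,0,0] mem=[0,20,0,0]
After op 8 (RCL M1): stack=[1,0,0,20] mem=[0,20,0,0]
After op 9 (STO M0): stack=[1,0,0] mem=[20,20,0,0]
After op 10 (push 4): stack=[1,0,0,4] mem=[20,20,0,0]
After op 11 (dup): stack=[1,0,0,4,4] mem=[20,20,0,0]
After op 12 (+): stack=[1,0,0,8] mem=[20,20,0,0]
After op 13 (/): stack=[1,0,0] mem=[20,20,0,0]
After op 14 (RCL M0): stack=[1,0,0,20] mem=[20,20,0,0]
After op 15 (/): stack=[1,0,0] mem=[20,20,0,0]
After op 16 (RCL M0): stack=[1,0,0,20] mem=[20,20,0,0]
After op 17 (-): stack=[1,0,-20] mem=[20,20,0,0]
After op 18 (RCL M3): stack=[1,0,-20,0] mem=[20,20,0,0]
After op 19 (push 15): stack=[1,0,-20,0,15] mem=[20,20,0,0]
After op 20 (STO M0): stack=[1,0,-20,0] mem=[15,20,0,0]
After op 21 (swap): stack=[1,0,0,-20] mem=[15,20,0,0]
After op 22 (-): stack=[1,0,20] mem=[15,20,0,0]

Answer: 15 20 0 0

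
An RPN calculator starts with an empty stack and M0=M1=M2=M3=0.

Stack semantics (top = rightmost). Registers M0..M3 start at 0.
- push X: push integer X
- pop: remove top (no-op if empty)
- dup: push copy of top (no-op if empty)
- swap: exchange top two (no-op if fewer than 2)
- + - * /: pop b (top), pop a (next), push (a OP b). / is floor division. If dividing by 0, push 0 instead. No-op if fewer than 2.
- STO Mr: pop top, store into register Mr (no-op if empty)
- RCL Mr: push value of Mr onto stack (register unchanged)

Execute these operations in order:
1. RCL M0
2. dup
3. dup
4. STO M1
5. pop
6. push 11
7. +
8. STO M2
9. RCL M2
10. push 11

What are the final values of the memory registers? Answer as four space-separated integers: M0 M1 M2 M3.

After op 1 (RCL M0): stack=[0] mem=[0,0,0,0]
After op 2 (dup): stack=[0,0] mem=[0,0,0,0]
After op 3 (dup): stack=[0,0,0] mem=[0,0,0,0]
After op 4 (STO M1): stack=[0,0] mem=[0,0,0,0]
After op 5 (pop): stack=[0] mem=[0,0,0,0]
After op 6 (push 11): stack=[0,11] mem=[0,0,0,0]
After op 7 (+): stack=[11] mem=[0,0,0,0]
After op 8 (STO M2): stack=[empty] mem=[0,0,11,0]
After op 9 (RCL M2): stack=[11] mem=[0,0,11,0]
After op 10 (push 11): stack=[11,11] mem=[0,0,11,0]

Answer: 0 0 11 0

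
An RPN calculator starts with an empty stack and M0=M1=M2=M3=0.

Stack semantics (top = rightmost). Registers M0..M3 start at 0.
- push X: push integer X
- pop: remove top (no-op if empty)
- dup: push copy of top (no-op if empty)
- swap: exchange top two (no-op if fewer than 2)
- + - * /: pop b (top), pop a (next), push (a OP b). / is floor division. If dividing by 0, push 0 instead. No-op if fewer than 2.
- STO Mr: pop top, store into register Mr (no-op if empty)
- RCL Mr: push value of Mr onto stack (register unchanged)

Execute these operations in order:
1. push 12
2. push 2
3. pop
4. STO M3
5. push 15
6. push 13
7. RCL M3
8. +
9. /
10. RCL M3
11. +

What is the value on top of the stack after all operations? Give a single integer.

After op 1 (push 12): stack=[12] mem=[0,0,0,0]
After op 2 (push 2): stack=[12,2] mem=[0,0,0,0]
After op 3 (pop): stack=[12] mem=[0,0,0,0]
After op 4 (STO M3): stack=[empty] mem=[0,0,0,12]
After op 5 (push 15): stack=[15] mem=[0,0,0,12]
After op 6 (push 13): stack=[15,13] mem=[0,0,0,12]
After op 7 (RCL M3): stack=[15,13,12] mem=[0,0,0,12]
After op 8 (+): stack=[15,25] mem=[0,0,0,12]
After op 9 (/): stack=[0] mem=[0,0,0,12]
After op 10 (RCL M3): stack=[0,12] mem=[0,0,0,12]
After op 11 (+): stack=[12] mem=[0,0,0,12]

Answer: 12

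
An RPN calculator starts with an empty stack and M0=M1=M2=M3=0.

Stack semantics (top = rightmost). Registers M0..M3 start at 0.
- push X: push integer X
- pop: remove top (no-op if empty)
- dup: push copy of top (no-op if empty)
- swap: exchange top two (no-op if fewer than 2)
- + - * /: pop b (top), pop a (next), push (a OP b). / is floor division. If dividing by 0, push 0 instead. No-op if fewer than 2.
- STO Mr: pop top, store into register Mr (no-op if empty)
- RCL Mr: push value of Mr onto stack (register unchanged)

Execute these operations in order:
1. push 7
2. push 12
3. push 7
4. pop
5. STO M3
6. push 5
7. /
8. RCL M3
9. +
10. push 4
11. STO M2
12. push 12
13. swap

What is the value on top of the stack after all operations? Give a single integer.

After op 1 (push 7): stack=[7] mem=[0,0,0,0]
After op 2 (push 12): stack=[7,12] mem=[0,0,0,0]
After op 3 (push 7): stack=[7,12,7] mem=[0,0,0,0]
After op 4 (pop): stack=[7,12] mem=[0,0,0,0]
After op 5 (STO M3): stack=[7] mem=[0,0,0,12]
After op 6 (push 5): stack=[7,5] mem=[0,0,0,12]
After op 7 (/): stack=[1] mem=[0,0,0,12]
After op 8 (RCL M3): stack=[1,12] mem=[0,0,0,12]
After op 9 (+): stack=[13] mem=[0,0,0,12]
After op 10 (push 4): stack=[13,4] mem=[0,0,0,12]
After op 11 (STO M2): stack=[13] mem=[0,0,4,12]
After op 12 (push 12): stack=[13,12] mem=[0,0,4,12]
After op 13 (swap): stack=[12,13] mem=[0,0,4,12]

Answer: 13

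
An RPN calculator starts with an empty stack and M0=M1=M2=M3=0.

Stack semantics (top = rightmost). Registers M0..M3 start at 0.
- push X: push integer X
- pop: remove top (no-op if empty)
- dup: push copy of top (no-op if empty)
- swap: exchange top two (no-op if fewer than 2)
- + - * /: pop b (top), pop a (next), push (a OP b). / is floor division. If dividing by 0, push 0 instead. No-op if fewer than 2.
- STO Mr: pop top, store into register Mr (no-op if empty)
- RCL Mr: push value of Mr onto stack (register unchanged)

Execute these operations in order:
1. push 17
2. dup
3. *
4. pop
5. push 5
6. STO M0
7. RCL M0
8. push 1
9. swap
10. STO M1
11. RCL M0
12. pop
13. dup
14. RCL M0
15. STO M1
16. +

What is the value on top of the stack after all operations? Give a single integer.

After op 1 (push 17): stack=[17] mem=[0,0,0,0]
After op 2 (dup): stack=[17,17] mem=[0,0,0,0]
After op 3 (*): stack=[289] mem=[0,0,0,0]
After op 4 (pop): stack=[empty] mem=[0,0,0,0]
After op 5 (push 5): stack=[5] mem=[0,0,0,0]
After op 6 (STO M0): stack=[empty] mem=[5,0,0,0]
After op 7 (RCL M0): stack=[5] mem=[5,0,0,0]
After op 8 (push 1): stack=[5,1] mem=[5,0,0,0]
After op 9 (swap): stack=[1,5] mem=[5,0,0,0]
After op 10 (STO M1): stack=[1] mem=[5,5,0,0]
After op 11 (RCL M0): stack=[1,5] mem=[5,5,0,0]
After op 12 (pop): stack=[1] mem=[5,5,0,0]
After op 13 (dup): stack=[1,1] mem=[5,5,0,0]
After op 14 (RCL M0): stack=[1,1,5] mem=[5,5,0,0]
After op 15 (STO M1): stack=[1,1] mem=[5,5,0,0]
After op 16 (+): stack=[2] mem=[5,5,0,0]

Answer: 2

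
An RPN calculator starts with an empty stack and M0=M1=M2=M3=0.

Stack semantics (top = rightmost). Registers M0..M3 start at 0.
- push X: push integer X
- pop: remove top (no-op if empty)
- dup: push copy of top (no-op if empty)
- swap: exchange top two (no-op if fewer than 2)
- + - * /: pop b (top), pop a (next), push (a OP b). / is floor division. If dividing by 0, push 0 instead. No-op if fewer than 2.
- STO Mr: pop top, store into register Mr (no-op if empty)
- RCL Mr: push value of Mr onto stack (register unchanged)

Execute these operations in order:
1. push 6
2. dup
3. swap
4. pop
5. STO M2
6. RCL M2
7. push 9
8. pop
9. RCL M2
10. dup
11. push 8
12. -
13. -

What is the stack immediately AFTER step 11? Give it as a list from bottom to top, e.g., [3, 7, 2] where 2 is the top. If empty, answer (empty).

After op 1 (push 6): stack=[6] mem=[0,0,0,0]
After op 2 (dup): stack=[6,6] mem=[0,0,0,0]
After op 3 (swap): stack=[6,6] mem=[0,0,0,0]
After op 4 (pop): stack=[6] mem=[0,0,0,0]
After op 5 (STO M2): stack=[empty] mem=[0,0,6,0]
After op 6 (RCL M2): stack=[6] mem=[0,0,6,0]
After op 7 (push 9): stack=[6,9] mem=[0,0,6,0]
After op 8 (pop): stack=[6] mem=[0,0,6,0]
After op 9 (RCL M2): stack=[6,6] mem=[0,0,6,0]
After op 10 (dup): stack=[6,6,6] mem=[0,0,6,0]
After op 11 (push 8): stack=[6,6,6,8] mem=[0,0,6,0]

[6, 6, 6, 8]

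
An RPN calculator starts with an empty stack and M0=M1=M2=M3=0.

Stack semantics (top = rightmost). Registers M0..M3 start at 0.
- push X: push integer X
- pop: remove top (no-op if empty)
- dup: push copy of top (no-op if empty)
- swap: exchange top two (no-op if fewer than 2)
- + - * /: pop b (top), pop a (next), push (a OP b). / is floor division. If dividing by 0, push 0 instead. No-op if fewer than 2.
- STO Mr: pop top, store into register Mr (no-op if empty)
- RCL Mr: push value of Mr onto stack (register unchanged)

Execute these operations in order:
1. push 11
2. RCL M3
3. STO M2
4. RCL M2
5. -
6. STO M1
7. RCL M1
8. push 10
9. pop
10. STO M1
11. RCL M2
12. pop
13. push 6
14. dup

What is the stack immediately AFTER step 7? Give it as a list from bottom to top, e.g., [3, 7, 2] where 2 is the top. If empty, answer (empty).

After op 1 (push 11): stack=[11] mem=[0,0,0,0]
After op 2 (RCL M3): stack=[11,0] mem=[0,0,0,0]
After op 3 (STO M2): stack=[11] mem=[0,0,0,0]
After op 4 (RCL M2): stack=[11,0] mem=[0,0,0,0]
After op 5 (-): stack=[11] mem=[0,0,0,0]
After op 6 (STO M1): stack=[empty] mem=[0,11,0,0]
After op 7 (RCL M1): stack=[11] mem=[0,11,0,0]

[11]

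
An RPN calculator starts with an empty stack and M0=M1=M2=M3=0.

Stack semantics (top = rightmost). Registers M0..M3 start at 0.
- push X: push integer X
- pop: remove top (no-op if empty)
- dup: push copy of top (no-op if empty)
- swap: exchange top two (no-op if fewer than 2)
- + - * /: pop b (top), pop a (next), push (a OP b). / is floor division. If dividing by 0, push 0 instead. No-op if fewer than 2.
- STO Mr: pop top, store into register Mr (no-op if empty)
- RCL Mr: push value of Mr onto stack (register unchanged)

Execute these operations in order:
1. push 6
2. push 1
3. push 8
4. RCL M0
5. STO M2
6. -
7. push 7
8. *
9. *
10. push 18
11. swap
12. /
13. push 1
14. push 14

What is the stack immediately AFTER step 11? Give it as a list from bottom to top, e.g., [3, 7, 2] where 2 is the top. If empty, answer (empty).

After op 1 (push 6): stack=[6] mem=[0,0,0,0]
After op 2 (push 1): stack=[6,1] mem=[0,0,0,0]
After op 3 (push 8): stack=[6,1,8] mem=[0,0,0,0]
After op 4 (RCL M0): stack=[6,1,8,0] mem=[0,0,0,0]
After op 5 (STO M2): stack=[6,1,8] mem=[0,0,0,0]
After op 6 (-): stack=[6,-7] mem=[0,0,0,0]
After op 7 (push 7): stack=[6,-7,7] mem=[0,0,0,0]
After op 8 (*): stack=[6,-49] mem=[0,0,0,0]
After op 9 (*): stack=[-294] mem=[0,0,0,0]
After op 10 (push 18): stack=[-294,18] mem=[0,0,0,0]
After op 11 (swap): stack=[18,-294] mem=[0,0,0,0]

[18, -294]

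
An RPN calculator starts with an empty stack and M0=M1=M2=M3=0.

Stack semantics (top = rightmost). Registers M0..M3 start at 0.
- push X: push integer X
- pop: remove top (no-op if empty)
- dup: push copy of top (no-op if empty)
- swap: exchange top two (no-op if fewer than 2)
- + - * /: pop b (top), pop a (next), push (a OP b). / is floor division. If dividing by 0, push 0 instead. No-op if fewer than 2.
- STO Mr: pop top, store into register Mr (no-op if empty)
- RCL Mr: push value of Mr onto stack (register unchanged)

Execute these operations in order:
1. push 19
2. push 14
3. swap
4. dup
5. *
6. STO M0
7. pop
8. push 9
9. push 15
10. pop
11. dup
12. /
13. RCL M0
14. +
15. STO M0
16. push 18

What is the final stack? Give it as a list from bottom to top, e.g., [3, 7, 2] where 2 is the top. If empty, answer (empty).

Answer: [18]

Derivation:
After op 1 (push 19): stack=[19] mem=[0,0,0,0]
After op 2 (push 14): stack=[19,14] mem=[0,0,0,0]
After op 3 (swap): stack=[14,19] mem=[0,0,0,0]
After op 4 (dup): stack=[14,19,19] mem=[0,0,0,0]
After op 5 (*): stack=[14,361] mem=[0,0,0,0]
After op 6 (STO M0): stack=[14] mem=[361,0,0,0]
After op 7 (pop): stack=[empty] mem=[361,0,0,0]
After op 8 (push 9): stack=[9] mem=[361,0,0,0]
After op 9 (push 15): stack=[9,15] mem=[361,0,0,0]
After op 10 (pop): stack=[9] mem=[361,0,0,0]
After op 11 (dup): stack=[9,9] mem=[361,0,0,0]
After op 12 (/): stack=[1] mem=[361,0,0,0]
After op 13 (RCL M0): stack=[1,361] mem=[361,0,0,0]
After op 14 (+): stack=[362] mem=[361,0,0,0]
After op 15 (STO M0): stack=[empty] mem=[362,0,0,0]
After op 16 (push 18): stack=[18] mem=[362,0,0,0]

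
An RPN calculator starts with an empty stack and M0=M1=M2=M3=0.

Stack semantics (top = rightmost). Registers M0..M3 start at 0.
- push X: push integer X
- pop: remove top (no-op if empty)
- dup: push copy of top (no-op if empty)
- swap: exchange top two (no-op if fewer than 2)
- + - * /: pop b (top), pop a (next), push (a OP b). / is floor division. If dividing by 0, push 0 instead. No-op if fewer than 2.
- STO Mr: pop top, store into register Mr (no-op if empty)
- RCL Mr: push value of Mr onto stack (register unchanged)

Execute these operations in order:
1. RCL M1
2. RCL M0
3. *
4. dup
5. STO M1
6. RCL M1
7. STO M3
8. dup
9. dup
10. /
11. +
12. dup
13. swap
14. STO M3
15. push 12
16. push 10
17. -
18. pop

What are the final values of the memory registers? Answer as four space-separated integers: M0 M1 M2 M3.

After op 1 (RCL M1): stack=[0] mem=[0,0,0,0]
After op 2 (RCL M0): stack=[0,0] mem=[0,0,0,0]
After op 3 (*): stack=[0] mem=[0,0,0,0]
After op 4 (dup): stack=[0,0] mem=[0,0,0,0]
After op 5 (STO M1): stack=[0] mem=[0,0,0,0]
After op 6 (RCL M1): stack=[0,0] mem=[0,0,0,0]
After op 7 (STO M3): stack=[0] mem=[0,0,0,0]
After op 8 (dup): stack=[0,0] mem=[0,0,0,0]
After op 9 (dup): stack=[0,0,0] mem=[0,0,0,0]
After op 10 (/): stack=[0,0] mem=[0,0,0,0]
After op 11 (+): stack=[0] mem=[0,0,0,0]
After op 12 (dup): stack=[0,0] mem=[0,0,0,0]
After op 13 (swap): stack=[0,0] mem=[0,0,0,0]
After op 14 (STO M3): stack=[0] mem=[0,0,0,0]
After op 15 (push 12): stack=[0,12] mem=[0,0,0,0]
After op 16 (push 10): stack=[0,12,10] mem=[0,0,0,0]
After op 17 (-): stack=[0,2] mem=[0,0,0,0]
After op 18 (pop): stack=[0] mem=[0,0,0,0]

Answer: 0 0 0 0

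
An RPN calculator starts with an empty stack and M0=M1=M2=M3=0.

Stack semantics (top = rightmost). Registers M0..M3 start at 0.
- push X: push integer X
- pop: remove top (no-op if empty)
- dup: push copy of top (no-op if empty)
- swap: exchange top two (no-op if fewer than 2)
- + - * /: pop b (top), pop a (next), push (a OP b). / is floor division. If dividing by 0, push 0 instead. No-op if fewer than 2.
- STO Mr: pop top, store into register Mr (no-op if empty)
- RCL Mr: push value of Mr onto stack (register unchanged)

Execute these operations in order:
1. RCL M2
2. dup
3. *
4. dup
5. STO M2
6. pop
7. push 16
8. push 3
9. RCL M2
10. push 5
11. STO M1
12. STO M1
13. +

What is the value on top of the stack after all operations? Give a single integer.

After op 1 (RCL M2): stack=[0] mem=[0,0,0,0]
After op 2 (dup): stack=[0,0] mem=[0,0,0,0]
After op 3 (*): stack=[0] mem=[0,0,0,0]
After op 4 (dup): stack=[0,0] mem=[0,0,0,0]
After op 5 (STO M2): stack=[0] mem=[0,0,0,0]
After op 6 (pop): stack=[empty] mem=[0,0,0,0]
After op 7 (push 16): stack=[16] mem=[0,0,0,0]
After op 8 (push 3): stack=[16,3] mem=[0,0,0,0]
After op 9 (RCL M2): stack=[16,3,0] mem=[0,0,0,0]
After op 10 (push 5): stack=[16,3,0,5] mem=[0,0,0,0]
After op 11 (STO M1): stack=[16,3,0] mem=[0,5,0,0]
After op 12 (STO M1): stack=[16,3] mem=[0,0,0,0]
After op 13 (+): stack=[19] mem=[0,0,0,0]

Answer: 19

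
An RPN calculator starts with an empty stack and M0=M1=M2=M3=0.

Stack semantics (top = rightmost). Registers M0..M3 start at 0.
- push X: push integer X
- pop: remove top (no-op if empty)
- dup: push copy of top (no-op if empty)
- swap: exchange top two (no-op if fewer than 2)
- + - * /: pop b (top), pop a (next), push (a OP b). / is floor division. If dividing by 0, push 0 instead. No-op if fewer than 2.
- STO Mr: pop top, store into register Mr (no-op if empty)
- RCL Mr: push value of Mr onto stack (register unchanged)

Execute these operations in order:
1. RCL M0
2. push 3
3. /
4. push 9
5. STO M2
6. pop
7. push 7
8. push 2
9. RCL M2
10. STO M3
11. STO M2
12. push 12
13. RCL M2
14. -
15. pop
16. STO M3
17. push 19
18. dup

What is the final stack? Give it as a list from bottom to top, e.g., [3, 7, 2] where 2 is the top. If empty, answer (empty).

Answer: [19, 19]

Derivation:
After op 1 (RCL M0): stack=[0] mem=[0,0,0,0]
After op 2 (push 3): stack=[0,3] mem=[0,0,0,0]
After op 3 (/): stack=[0] mem=[0,0,0,0]
After op 4 (push 9): stack=[0,9] mem=[0,0,0,0]
After op 5 (STO M2): stack=[0] mem=[0,0,9,0]
After op 6 (pop): stack=[empty] mem=[0,0,9,0]
After op 7 (push 7): stack=[7] mem=[0,0,9,0]
After op 8 (push 2): stack=[7,2] mem=[0,0,9,0]
After op 9 (RCL M2): stack=[7,2,9] mem=[0,0,9,0]
After op 10 (STO M3): stack=[7,2] mem=[0,0,9,9]
After op 11 (STO M2): stack=[7] mem=[0,0,2,9]
After op 12 (push 12): stack=[7,12] mem=[0,0,2,9]
After op 13 (RCL M2): stack=[7,12,2] mem=[0,0,2,9]
After op 14 (-): stack=[7,10] mem=[0,0,2,9]
After op 15 (pop): stack=[7] mem=[0,0,2,9]
After op 16 (STO M3): stack=[empty] mem=[0,0,2,7]
After op 17 (push 19): stack=[19] mem=[0,0,2,7]
After op 18 (dup): stack=[19,19] mem=[0,0,2,7]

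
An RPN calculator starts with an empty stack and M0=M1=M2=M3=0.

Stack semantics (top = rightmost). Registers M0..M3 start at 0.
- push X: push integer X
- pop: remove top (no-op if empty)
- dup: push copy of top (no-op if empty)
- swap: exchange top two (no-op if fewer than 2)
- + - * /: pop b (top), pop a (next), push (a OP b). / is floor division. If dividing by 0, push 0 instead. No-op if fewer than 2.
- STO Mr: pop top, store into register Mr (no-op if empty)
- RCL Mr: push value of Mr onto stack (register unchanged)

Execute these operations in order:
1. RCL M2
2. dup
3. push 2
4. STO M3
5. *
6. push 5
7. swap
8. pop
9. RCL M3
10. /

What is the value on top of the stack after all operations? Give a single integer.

After op 1 (RCL M2): stack=[0] mem=[0,0,0,0]
After op 2 (dup): stack=[0,0] mem=[0,0,0,0]
After op 3 (push 2): stack=[0,0,2] mem=[0,0,0,0]
After op 4 (STO M3): stack=[0,0] mem=[0,0,0,2]
After op 5 (*): stack=[0] mem=[0,0,0,2]
After op 6 (push 5): stack=[0,5] mem=[0,0,0,2]
After op 7 (swap): stack=[5,0] mem=[0,0,0,2]
After op 8 (pop): stack=[5] mem=[0,0,0,2]
After op 9 (RCL M3): stack=[5,2] mem=[0,0,0,2]
After op 10 (/): stack=[2] mem=[0,0,0,2]

Answer: 2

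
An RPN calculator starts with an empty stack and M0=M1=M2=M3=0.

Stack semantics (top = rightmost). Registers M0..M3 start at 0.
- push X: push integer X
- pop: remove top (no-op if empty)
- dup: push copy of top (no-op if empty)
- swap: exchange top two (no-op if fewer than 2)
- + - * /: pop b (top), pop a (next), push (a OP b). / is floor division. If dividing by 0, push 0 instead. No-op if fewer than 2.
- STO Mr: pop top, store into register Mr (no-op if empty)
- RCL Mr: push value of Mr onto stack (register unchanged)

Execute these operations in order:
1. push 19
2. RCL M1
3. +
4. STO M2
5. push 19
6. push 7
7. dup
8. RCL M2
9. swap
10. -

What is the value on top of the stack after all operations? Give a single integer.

After op 1 (push 19): stack=[19] mem=[0,0,0,0]
After op 2 (RCL M1): stack=[19,0] mem=[0,0,0,0]
After op 3 (+): stack=[19] mem=[0,0,0,0]
After op 4 (STO M2): stack=[empty] mem=[0,0,19,0]
After op 5 (push 19): stack=[19] mem=[0,0,19,0]
After op 6 (push 7): stack=[19,7] mem=[0,0,19,0]
After op 7 (dup): stack=[19,7,7] mem=[0,0,19,0]
After op 8 (RCL M2): stack=[19,7,7,19] mem=[0,0,19,0]
After op 9 (swap): stack=[19,7,19,7] mem=[0,0,19,0]
After op 10 (-): stack=[19,7,12] mem=[0,0,19,0]

Answer: 12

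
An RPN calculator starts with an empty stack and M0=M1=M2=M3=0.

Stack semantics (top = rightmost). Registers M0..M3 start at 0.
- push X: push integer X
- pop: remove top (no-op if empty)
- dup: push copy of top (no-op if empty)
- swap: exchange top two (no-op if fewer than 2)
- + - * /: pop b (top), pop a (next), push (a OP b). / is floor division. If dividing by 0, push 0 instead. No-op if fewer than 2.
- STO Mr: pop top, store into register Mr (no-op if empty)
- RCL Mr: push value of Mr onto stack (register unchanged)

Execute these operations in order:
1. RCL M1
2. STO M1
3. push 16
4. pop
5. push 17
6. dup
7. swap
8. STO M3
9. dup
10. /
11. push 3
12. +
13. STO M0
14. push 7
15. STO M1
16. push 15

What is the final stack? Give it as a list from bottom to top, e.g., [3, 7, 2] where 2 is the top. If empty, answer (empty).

After op 1 (RCL M1): stack=[0] mem=[0,0,0,0]
After op 2 (STO M1): stack=[empty] mem=[0,0,0,0]
After op 3 (push 16): stack=[16] mem=[0,0,0,0]
After op 4 (pop): stack=[empty] mem=[0,0,0,0]
After op 5 (push 17): stack=[17] mem=[0,0,0,0]
After op 6 (dup): stack=[17,17] mem=[0,0,0,0]
After op 7 (swap): stack=[17,17] mem=[0,0,0,0]
After op 8 (STO M3): stack=[17] mem=[0,0,0,17]
After op 9 (dup): stack=[17,17] mem=[0,0,0,17]
After op 10 (/): stack=[1] mem=[0,0,0,17]
After op 11 (push 3): stack=[1,3] mem=[0,0,0,17]
After op 12 (+): stack=[4] mem=[0,0,0,17]
After op 13 (STO M0): stack=[empty] mem=[4,0,0,17]
After op 14 (push 7): stack=[7] mem=[4,0,0,17]
After op 15 (STO M1): stack=[empty] mem=[4,7,0,17]
After op 16 (push 15): stack=[15] mem=[4,7,0,17]

Answer: [15]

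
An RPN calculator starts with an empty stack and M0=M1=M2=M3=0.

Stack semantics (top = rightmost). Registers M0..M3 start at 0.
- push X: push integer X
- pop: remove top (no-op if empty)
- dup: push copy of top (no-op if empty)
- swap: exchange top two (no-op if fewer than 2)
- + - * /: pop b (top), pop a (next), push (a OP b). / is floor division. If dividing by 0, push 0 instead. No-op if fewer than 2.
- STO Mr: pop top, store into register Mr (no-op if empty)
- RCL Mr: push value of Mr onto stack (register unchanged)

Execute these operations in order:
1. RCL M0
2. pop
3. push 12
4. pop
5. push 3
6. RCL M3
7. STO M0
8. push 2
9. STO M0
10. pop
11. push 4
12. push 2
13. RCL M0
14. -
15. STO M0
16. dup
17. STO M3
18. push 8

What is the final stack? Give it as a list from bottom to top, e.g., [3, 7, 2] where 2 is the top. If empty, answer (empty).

Answer: [4, 8]

Derivation:
After op 1 (RCL M0): stack=[0] mem=[0,0,0,0]
After op 2 (pop): stack=[empty] mem=[0,0,0,0]
After op 3 (push 12): stack=[12] mem=[0,0,0,0]
After op 4 (pop): stack=[empty] mem=[0,0,0,0]
After op 5 (push 3): stack=[3] mem=[0,0,0,0]
After op 6 (RCL M3): stack=[3,0] mem=[0,0,0,0]
After op 7 (STO M0): stack=[3] mem=[0,0,0,0]
After op 8 (push 2): stack=[3,2] mem=[0,0,0,0]
After op 9 (STO M0): stack=[3] mem=[2,0,0,0]
After op 10 (pop): stack=[empty] mem=[2,0,0,0]
After op 11 (push 4): stack=[4] mem=[2,0,0,0]
After op 12 (push 2): stack=[4,2] mem=[2,0,0,0]
After op 13 (RCL M0): stack=[4,2,2] mem=[2,0,0,0]
After op 14 (-): stack=[4,0] mem=[2,0,0,0]
After op 15 (STO M0): stack=[4] mem=[0,0,0,0]
After op 16 (dup): stack=[4,4] mem=[0,0,0,0]
After op 17 (STO M3): stack=[4] mem=[0,0,0,4]
After op 18 (push 8): stack=[4,8] mem=[0,0,0,4]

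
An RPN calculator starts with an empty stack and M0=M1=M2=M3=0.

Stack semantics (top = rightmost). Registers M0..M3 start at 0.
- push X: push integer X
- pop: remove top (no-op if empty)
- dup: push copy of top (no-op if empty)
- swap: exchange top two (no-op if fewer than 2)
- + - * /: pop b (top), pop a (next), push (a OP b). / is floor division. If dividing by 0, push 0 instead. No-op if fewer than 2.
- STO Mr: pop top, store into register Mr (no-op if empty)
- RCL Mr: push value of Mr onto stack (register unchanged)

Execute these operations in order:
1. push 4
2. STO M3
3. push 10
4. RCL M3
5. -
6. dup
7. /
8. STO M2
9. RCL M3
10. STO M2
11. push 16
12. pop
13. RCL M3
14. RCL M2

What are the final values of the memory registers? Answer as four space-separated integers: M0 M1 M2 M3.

After op 1 (push 4): stack=[4] mem=[0,0,0,0]
After op 2 (STO M3): stack=[empty] mem=[0,0,0,4]
After op 3 (push 10): stack=[10] mem=[0,0,0,4]
After op 4 (RCL M3): stack=[10,4] mem=[0,0,0,4]
After op 5 (-): stack=[6] mem=[0,0,0,4]
After op 6 (dup): stack=[6,6] mem=[0,0,0,4]
After op 7 (/): stack=[1] mem=[0,0,0,4]
After op 8 (STO M2): stack=[empty] mem=[0,0,1,4]
After op 9 (RCL M3): stack=[4] mem=[0,0,1,4]
After op 10 (STO M2): stack=[empty] mem=[0,0,4,4]
After op 11 (push 16): stack=[16] mem=[0,0,4,4]
After op 12 (pop): stack=[empty] mem=[0,0,4,4]
After op 13 (RCL M3): stack=[4] mem=[0,0,4,4]
After op 14 (RCL M2): stack=[4,4] mem=[0,0,4,4]

Answer: 0 0 4 4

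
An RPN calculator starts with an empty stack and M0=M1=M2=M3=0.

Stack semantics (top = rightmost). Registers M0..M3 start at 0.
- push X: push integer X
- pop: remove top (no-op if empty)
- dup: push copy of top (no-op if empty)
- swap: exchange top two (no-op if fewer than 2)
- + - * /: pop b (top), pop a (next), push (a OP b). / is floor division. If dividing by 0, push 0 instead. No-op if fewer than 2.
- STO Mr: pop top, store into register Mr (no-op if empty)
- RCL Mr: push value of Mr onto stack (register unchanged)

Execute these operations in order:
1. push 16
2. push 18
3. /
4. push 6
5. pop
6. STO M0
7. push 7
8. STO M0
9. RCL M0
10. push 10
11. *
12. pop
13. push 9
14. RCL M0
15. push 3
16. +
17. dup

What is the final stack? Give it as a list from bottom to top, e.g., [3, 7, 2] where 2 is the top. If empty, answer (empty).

After op 1 (push 16): stack=[16] mem=[0,0,0,0]
After op 2 (push 18): stack=[16,18] mem=[0,0,0,0]
After op 3 (/): stack=[0] mem=[0,0,0,0]
After op 4 (push 6): stack=[0,6] mem=[0,0,0,0]
After op 5 (pop): stack=[0] mem=[0,0,0,0]
After op 6 (STO M0): stack=[empty] mem=[0,0,0,0]
After op 7 (push 7): stack=[7] mem=[0,0,0,0]
After op 8 (STO M0): stack=[empty] mem=[7,0,0,0]
After op 9 (RCL M0): stack=[7] mem=[7,0,0,0]
After op 10 (push 10): stack=[7,10] mem=[7,0,0,0]
After op 11 (*): stack=[70] mem=[7,0,0,0]
After op 12 (pop): stack=[empty] mem=[7,0,0,0]
After op 13 (push 9): stack=[9] mem=[7,0,0,0]
After op 14 (RCL M0): stack=[9,7] mem=[7,0,0,0]
After op 15 (push 3): stack=[9,7,3] mem=[7,0,0,0]
After op 16 (+): stack=[9,10] mem=[7,0,0,0]
After op 17 (dup): stack=[9,10,10] mem=[7,0,0,0]

Answer: [9, 10, 10]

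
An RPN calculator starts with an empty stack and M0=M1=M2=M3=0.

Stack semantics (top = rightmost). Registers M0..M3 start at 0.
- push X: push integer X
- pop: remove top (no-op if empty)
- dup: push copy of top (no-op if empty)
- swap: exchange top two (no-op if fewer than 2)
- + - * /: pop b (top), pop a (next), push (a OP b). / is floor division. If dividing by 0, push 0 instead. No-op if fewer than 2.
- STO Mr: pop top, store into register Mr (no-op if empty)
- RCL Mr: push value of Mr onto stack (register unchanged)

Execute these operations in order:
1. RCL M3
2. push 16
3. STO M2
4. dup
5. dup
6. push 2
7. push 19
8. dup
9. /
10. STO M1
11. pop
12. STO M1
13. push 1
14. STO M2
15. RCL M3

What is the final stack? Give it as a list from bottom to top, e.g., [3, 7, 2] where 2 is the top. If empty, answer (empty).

After op 1 (RCL M3): stack=[0] mem=[0,0,0,0]
After op 2 (push 16): stack=[0,16] mem=[0,0,0,0]
After op 3 (STO M2): stack=[0] mem=[0,0,16,0]
After op 4 (dup): stack=[0,0] mem=[0,0,16,0]
After op 5 (dup): stack=[0,0,0] mem=[0,0,16,0]
After op 6 (push 2): stack=[0,0,0,2] mem=[0,0,16,0]
After op 7 (push 19): stack=[0,0,0,2,19] mem=[0,0,16,0]
After op 8 (dup): stack=[0,0,0,2,19,19] mem=[0,0,16,0]
After op 9 (/): stack=[0,0,0,2,1] mem=[0,0,16,0]
After op 10 (STO M1): stack=[0,0,0,2] mem=[0,1,16,0]
After op 11 (pop): stack=[0,0,0] mem=[0,1,16,0]
After op 12 (STO M1): stack=[0,0] mem=[0,0,16,0]
After op 13 (push 1): stack=[0,0,1] mem=[0,0,16,0]
After op 14 (STO M2): stack=[0,0] mem=[0,0,1,0]
After op 15 (RCL M3): stack=[0,0,0] mem=[0,0,1,0]

Answer: [0, 0, 0]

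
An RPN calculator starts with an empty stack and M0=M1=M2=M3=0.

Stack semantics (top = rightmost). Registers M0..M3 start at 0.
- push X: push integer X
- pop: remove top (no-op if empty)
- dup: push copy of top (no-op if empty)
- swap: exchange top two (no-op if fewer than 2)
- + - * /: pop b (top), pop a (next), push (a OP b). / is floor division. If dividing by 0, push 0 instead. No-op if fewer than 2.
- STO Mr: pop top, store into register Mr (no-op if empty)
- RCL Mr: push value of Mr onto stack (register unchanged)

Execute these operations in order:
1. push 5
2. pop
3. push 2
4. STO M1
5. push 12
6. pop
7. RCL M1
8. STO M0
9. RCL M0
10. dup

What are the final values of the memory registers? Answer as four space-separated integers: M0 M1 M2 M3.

After op 1 (push 5): stack=[5] mem=[0,0,0,0]
After op 2 (pop): stack=[empty] mem=[0,0,0,0]
After op 3 (push 2): stack=[2] mem=[0,0,0,0]
After op 4 (STO M1): stack=[empty] mem=[0,2,0,0]
After op 5 (push 12): stack=[12] mem=[0,2,0,0]
After op 6 (pop): stack=[empty] mem=[0,2,0,0]
After op 7 (RCL M1): stack=[2] mem=[0,2,0,0]
After op 8 (STO M0): stack=[empty] mem=[2,2,0,0]
After op 9 (RCL M0): stack=[2] mem=[2,2,0,0]
After op 10 (dup): stack=[2,2] mem=[2,2,0,0]

Answer: 2 2 0 0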